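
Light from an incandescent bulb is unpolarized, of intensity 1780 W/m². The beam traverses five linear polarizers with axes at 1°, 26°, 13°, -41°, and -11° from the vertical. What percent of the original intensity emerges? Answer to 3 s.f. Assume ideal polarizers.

Unpolarized light through the first polarizer → I₁ = 1780 W/m²/2 = 890 W/m², polarized at 1°.
I₂ = I₁ · cos²(25°) = 890 · 0.8214 = 731 W/m².
I₃ = I₂ · cos²(13°) = 731 · 0.9494 = 694 W/m².
I₄ = I₃ · cos²(54°) = 694 · 0.3455 = 239.8 W/m².
I₅ = I₄ · cos²(30°) = 239.8 · 0.75 = 179.8 W/m².
That is 10.1% of the incident intensity.

≈ 10.1%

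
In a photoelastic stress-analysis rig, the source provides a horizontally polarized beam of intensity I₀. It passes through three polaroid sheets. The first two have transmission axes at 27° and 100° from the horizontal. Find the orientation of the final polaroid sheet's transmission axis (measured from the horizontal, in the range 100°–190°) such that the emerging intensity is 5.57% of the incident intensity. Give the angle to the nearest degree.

By Malus's law, I₁ = I₀ cos²(27° − 0°) = I₀ cos²(27°) = 0.7939 I₀.
I₂ = I₁ cos²(100° − 27°) = 0.7939 I₀ · cos²(73°) = 0.06786 I₀.
Need I₃/I₀ = 0.0557, so cos²(θ − 100°) = 0.0557 / 0.06786 = 0.8208.
θ − 100° = arccos(√0.8208) = 25.0°, giving θ ≈ 100 + 25.0 = 125.0°.

θ ≈ 125°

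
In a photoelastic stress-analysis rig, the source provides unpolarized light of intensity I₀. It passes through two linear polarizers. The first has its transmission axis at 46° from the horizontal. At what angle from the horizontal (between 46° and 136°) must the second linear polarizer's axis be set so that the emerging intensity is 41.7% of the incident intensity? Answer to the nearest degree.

θ ≈ 70°

Unpolarized light through the first polarizer → I₁ = ½ I₀, now polarized at 46°.
Need I₂/I₀ = 0.417, so cos²(θ − 46°) = 0.417 / 0.5 = 0.834.
θ − 46° = arccos(√0.834) = 24.0°, giving θ ≈ 46 + 24.0 = 70.0°.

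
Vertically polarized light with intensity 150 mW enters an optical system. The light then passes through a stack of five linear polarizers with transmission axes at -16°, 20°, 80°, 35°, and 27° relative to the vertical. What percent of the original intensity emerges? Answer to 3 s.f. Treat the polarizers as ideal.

≈ 7.41%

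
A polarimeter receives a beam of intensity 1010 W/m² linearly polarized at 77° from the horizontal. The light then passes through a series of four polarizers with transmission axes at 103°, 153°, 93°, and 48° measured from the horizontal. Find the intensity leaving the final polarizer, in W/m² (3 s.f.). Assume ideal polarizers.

By Malus's law, I₁ = 1010 W/m² · cos²(26°) = 815.9 W/m².
I₂ = I₁ · cos²(50°) = 815.9 · 0.4132 = 337.1 W/m².
I₃ = I₂ · cos²(60°) = 337.1 · 0.25 = 84.28 W/m².
I₄ = I₃ · cos²(45°) = 84.28 · 0.5 = 42.14 W/m².

I ≈ 42.1 W/m²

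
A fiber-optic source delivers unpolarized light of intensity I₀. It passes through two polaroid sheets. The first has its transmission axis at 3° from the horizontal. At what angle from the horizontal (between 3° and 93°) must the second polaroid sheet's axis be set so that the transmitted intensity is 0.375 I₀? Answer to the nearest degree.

θ ≈ 33°

Unpolarized light through the first polarizer → I₁ = ½ I₀, now polarized at 3°.
Need I₂/I₀ = 0.375, so cos²(θ − 3°) = 0.375 / 0.5 = 0.75.
θ − 3° = arccos(√0.75) = 30.0°, giving θ ≈ 3 + 30.0 = 33.0°.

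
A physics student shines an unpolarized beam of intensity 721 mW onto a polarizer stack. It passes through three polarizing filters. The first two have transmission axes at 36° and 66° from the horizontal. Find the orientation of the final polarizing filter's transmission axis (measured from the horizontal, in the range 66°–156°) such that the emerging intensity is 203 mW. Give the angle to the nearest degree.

Unpolarized light through the first polarizer → I₁ = ½ I₀, now polarized at 36°.
I₂ = I₁ cos²(66° − 36°) = 0.5 I₀ · cos²(30°) = 0.375 I₀.
Target fraction: 203 / 721 mW = 0.2816 of I₀.
Need I₃/I₀ = 0.2816, so cos²(θ − 66°) = 0.2816 / 0.375 = 0.7508.
θ − 66° = arccos(√0.7508) = 29.9°, giving θ ≈ 66 + 29.9 = 95.9°.

θ ≈ 96°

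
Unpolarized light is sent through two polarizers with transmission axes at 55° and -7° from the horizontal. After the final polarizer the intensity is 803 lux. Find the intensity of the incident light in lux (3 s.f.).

Unpolarized light through the first polarizer → I₁ = ½ I₀, now polarized at 55°.
I₂ = I₁ cos²(-7° − 55°) = 0.5 I₀ · cos²(62°) = 0.1102 I₀.
So 803 lux = 0.1102 I₀, giving I₀ = 803/0.1102 = 7287 lux.

I₀ ≈ 7290 lux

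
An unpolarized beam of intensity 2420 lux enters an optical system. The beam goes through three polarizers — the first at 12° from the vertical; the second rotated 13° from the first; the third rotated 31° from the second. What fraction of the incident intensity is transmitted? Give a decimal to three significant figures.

I/I₀ ≈ 0.349

Unpolarized light through the first polarizer → I₁ = 2420 lux/2 = 1210 lux, polarized at 12°.
I₂ = I₁ · cos²(13°) = 1210 · 0.9494 = 1149 lux.
I₃ = I₂ · cos²(31°) = 1149 · 0.7347 = 844 lux.
Transmitted fraction = 0.3488.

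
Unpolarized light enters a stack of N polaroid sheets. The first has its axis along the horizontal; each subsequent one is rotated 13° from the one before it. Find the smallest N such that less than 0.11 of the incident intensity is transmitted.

N = 31

First polarizer halves the unpolarized light: factor 1/2.
Each further stage multiplies by cos²(13°) = 0.9494.
After N polarizers: T = 0.5·0.9494^(N−1). Require T < 0.11 ⇒ N−1 > ln(0.11/0.5)/ln(0.9494) = 29.16, so N−1 ≥ 30 and N = 31.
Check: N=31 gives T = 0.1053 < 0.11; N=30 gives T = 0.1109.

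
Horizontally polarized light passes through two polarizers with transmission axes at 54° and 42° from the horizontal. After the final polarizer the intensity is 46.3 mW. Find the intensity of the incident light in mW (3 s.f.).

By Malus's law, I₁ = I₀ cos²(54° − 0°) = I₀ cos²(54°) = 0.3455 I₀.
I₂ = I₁ cos²(42° − 54°) = 0.3455 I₀ · cos²(12°) = 0.3306 I₀.
So 46.3 mW = 0.3306 I₀, giving I₀ = 46.3/0.3306 = 140.1 mW.

I₀ ≈ 140 mW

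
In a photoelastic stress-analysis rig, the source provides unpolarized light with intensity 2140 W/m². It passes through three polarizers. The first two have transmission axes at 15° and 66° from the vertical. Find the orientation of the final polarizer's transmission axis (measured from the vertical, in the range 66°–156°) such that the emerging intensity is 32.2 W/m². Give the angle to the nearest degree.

θ ≈ 140°

Unpolarized light through the first polarizer → I₁ = ½ I₀, now polarized at 15°.
I₂ = I₁ cos²(66° − 15°) = 0.5 I₀ · cos²(51°) = 0.198 I₀.
Target fraction: 32.2 / 2140 W/m² = 0.01505 of I₀.
Need I₃/I₀ = 0.01505, so cos²(θ − 66°) = 0.01505 / 0.198 = 0.07599.
θ − 66° = arccos(√0.07599) = 74.0°, giving θ ≈ 66 + 74.0 = 140.0°.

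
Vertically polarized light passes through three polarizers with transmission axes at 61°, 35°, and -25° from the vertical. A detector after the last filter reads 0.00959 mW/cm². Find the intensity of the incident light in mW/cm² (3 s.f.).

I₀ ≈ 0.202 mW/cm²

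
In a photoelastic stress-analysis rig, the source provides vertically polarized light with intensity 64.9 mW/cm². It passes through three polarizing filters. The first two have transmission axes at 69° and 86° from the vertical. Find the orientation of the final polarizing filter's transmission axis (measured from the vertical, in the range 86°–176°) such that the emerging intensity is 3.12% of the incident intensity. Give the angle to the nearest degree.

θ ≈ 145°

I₁ = I₀ cos²(69° − 0°) = I₀ cos²(69°) = 0.1284 I₀.
I₂ = I₁ cos²(86° − 69°) = 0.1284 I₀ · cos²(17°) = 0.1174 I₀.
Need I₃/I₀ = 0.0312, so cos²(θ − 86°) = 0.0312 / 0.1174 = 0.2656.
θ − 86° = arccos(√0.2656) = 59.0°, giving θ ≈ 86 + 59.0 = 145.0°.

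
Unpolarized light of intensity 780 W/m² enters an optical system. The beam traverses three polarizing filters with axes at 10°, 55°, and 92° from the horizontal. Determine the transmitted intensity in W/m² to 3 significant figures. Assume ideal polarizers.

Unpolarized light through the first polarizer → I₁ = 780 W/m²/2 = 390 W/m², polarized at 10°.
I₂ = I₁ · cos²(45°) = 390 · 0.5 = 195 W/m².
I₃ = I₂ · cos²(37°) = 195 · 0.6378 = 124.4 W/m².

I ≈ 124 W/m²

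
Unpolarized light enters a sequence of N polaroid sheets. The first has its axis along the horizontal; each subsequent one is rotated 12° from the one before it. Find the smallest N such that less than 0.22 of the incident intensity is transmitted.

First polarizer halves the unpolarized light: factor 1/2.
Each further stage multiplies by cos²(12°) = 0.9568.
After N polarizers: T = 0.5·0.9568^(N−1). Require T < 0.22 ⇒ N−1 > ln(0.22/0.5)/ln(0.9568) = 18.58, so N−1 ≥ 19 and N = 20.
Check: N=20 gives T = 0.2159 < 0.22; N=19 gives T = 0.2257.

N = 20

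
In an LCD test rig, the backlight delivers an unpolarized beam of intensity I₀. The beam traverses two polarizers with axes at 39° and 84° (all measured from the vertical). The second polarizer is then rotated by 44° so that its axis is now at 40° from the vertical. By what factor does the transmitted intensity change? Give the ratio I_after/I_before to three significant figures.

Before rotation:
Unpolarized light through the first polarizer → I₁ = ½ I₀, now polarized at 39°.
I₂ = I₁ cos²(84° − 39°) = 0.5 I₀ · cos²(45°) = 0.25 I₀.
After rotation:
Unpolarized light through the first polarizer → I₁ = ½ I₀, now polarized at 39°.
I₂ = I₁ cos²(40° − 39°) = 0.5 I₀ · cos²(1°) = 0.4998 I₀.
Ratio = 0.4998 / 0.25 = 1.999.

I_new/I_old ≈ 2.00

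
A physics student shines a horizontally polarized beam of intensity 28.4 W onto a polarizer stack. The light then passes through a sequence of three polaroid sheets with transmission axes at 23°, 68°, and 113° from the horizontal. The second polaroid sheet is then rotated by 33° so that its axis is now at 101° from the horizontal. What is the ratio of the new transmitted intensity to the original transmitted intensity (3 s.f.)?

I_new/I_old ≈ 0.165

Before rotation:
By Malus's law, I₁ = I₀ cos²(23° − 0°) = I₀ cos²(23°) = 0.8473 I₀.
I₂ = I₁ cos²(68° − 23°) = 0.8473 I₀ · cos²(45°) = 0.4237 I₀.
I₃ = I₂ cos²(113° − 68°) = 0.4237 I₀ · cos²(45°) = 0.2118 I₀.
After rotation:
I₁ = I₀ cos²(23° − 0°) = I₀ cos²(23°) = 0.8473 I₀.
I₂ = I₁ cos²(101° − 23°) = 0.8473 I₀ · cos²(78°) = 0.03663 I₀.
I₃ = I₂ cos²(113° − 101°) = 0.03663 I₀ · cos²(12°) = 0.03504 I₀.
Ratio = 0.03504 / 0.2118 = 0.1654.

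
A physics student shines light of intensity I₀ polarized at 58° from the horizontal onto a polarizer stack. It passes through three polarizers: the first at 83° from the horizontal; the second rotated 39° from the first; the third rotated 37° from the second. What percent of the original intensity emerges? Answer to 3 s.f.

≈ 31.6%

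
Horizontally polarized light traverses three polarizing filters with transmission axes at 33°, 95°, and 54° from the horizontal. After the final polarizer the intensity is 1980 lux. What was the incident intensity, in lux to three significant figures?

I₀ ≈ 2.24e4 lux

By Malus's law, I₁ = I₀ cos²(33° − 0°) = I₀ cos²(33°) = 0.7034 I₀.
I₂ = I₁ cos²(95° − 33°) = 0.7034 I₀ · cos²(62°) = 0.155 I₀.
I₃ = I₂ cos²(54° − 95°) = 0.155 I₀ · cos²(41°) = 0.0883 I₀.
So 1980 lux = 0.0883 I₀, giving I₀ = 1980/0.0883 = 2.242e+04 lux.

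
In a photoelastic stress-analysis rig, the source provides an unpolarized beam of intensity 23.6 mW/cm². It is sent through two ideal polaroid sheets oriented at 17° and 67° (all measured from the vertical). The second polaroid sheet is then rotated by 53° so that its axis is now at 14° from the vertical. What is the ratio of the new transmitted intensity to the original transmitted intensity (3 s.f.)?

I_new/I_old ≈ 2.41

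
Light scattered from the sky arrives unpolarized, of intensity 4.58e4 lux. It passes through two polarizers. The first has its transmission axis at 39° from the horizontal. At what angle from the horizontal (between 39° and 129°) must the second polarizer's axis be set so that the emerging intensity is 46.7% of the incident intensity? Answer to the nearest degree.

θ ≈ 54°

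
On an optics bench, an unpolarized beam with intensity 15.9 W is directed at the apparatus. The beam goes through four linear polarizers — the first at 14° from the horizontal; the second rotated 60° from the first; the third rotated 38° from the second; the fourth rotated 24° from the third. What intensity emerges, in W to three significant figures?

I ≈ 1.03 W

Unpolarized light through the first polarizer → I₁ = 15.9 W/2 = 7.95 W, polarized at 14°.
I₂ = I₁ · cos²(60°) = 7.95 · 0.25 = 1.988 W.
I₃ = I₂ · cos²(38°) = 1.988 · 0.621 = 1.234 W.
I₄ = I₃ · cos²(24°) = 1.234 · 0.8346 = 1.03 W.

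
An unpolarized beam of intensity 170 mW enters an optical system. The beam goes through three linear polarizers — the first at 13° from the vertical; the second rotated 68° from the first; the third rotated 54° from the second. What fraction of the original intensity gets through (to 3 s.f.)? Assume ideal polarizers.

I/I₀ ≈ 0.0242

Unpolarized light through the first polarizer → I₁ = 170 mW/2 = 85 mW, polarized at 13°.
I₂ = I₁ · cos²(68°) = 85 · 0.1403 = 11.93 mW.
I₃ = I₂ · cos²(54°) = 11.93 · 0.3455 = 4.121 mW.
Transmitted fraction = 0.02424.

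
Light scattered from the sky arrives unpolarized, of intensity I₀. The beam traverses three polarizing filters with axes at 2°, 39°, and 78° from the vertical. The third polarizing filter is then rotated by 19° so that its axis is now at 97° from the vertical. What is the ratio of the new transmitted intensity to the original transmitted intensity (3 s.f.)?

I_new/I_old ≈ 0.465

Before rotation:
Unpolarized light through the first polarizer → I₁ = ½ I₀, now polarized at 2°.
I₂ = I₁ cos²(39° − 2°) = 0.5 I₀ · cos²(37°) = 0.3189 I₀.
I₃ = I₂ cos²(78° − 39°) = 0.3189 I₀ · cos²(39°) = 0.1926 I₀.
After rotation:
Unpolarized light through the first polarizer → I₁ = ½ I₀, now polarized at 2°.
I₂ = I₁ cos²(39° − 2°) = 0.5 I₀ · cos²(37°) = 0.3189 I₀.
I₃ = I₂ cos²(97° − 39°) = 0.3189 I₀ · cos²(58°) = 0.08955 I₀.
Ratio = 0.08955 / 0.1926 = 0.465.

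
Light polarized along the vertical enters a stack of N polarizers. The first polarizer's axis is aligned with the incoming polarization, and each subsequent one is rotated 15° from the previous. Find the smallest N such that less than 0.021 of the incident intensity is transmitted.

N = 57

First polarizer is aligned with the polarization: full transmission.
Each further stage multiplies by cos²(15°) = 0.933.
After N polarizers: T = 0.933^(N−1). Require T < 0.021 ⇒ N−1 > ln(0.021)/ln(0.933) = 55.72, so N−1 ≥ 56 and N = 57.
Check: N=57 gives T = 0.02059 < 0.021; N=56 gives T = 0.02207.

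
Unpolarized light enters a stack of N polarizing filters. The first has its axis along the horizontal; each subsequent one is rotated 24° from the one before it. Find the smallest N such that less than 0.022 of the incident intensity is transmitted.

First polarizer halves the unpolarized light: factor 1/2.
Each further stage multiplies by cos²(24°) = 0.8346.
After N polarizers: T = 0.5·0.8346^(N−1). Require T < 0.022 ⇒ N−1 > ln(0.022/0.5)/ln(0.8346) = 17.27, so N−1 ≥ 18 and N = 19.
Check: N=19 gives T = 0.01929 < 0.022; N=18 gives T = 0.02311.

N = 19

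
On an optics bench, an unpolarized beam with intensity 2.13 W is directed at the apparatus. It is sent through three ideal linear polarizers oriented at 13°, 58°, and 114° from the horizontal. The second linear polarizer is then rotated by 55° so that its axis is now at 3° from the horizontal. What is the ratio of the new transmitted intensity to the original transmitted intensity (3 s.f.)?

I_new/I_old ≈ 0.797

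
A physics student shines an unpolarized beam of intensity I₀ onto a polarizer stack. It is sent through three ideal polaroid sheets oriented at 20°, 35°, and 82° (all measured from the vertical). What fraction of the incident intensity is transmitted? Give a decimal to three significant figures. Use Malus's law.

≈ 0.217 I₀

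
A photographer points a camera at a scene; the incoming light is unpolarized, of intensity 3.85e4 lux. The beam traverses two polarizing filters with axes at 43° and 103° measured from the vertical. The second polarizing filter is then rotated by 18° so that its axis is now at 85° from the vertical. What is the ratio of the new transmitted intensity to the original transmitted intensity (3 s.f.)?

I_new/I_old ≈ 2.21

Before rotation:
Unpolarized light through the first polarizer → I₁ = ½ I₀, now polarized at 43°.
I₂ = I₁ cos²(103° − 43°) = 0.5 I₀ · cos²(60°) = 0.125 I₀.
After rotation:
Unpolarized light through the first polarizer → I₁ = ½ I₀, now polarized at 43°.
I₂ = I₁ cos²(85° − 43°) = 0.5 I₀ · cos²(42°) = 0.2761 I₀.
Ratio = 0.2761 / 0.125 = 2.209.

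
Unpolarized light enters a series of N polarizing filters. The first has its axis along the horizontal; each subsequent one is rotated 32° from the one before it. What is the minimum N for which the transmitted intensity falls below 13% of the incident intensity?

First polarizer halves the unpolarized light: factor 1/2.
Each further stage multiplies by cos²(32°) = 0.7192.
After N polarizers: T = 0.5·0.7192^(N−1). Require T < 0.13 ⇒ N−1 > ln(0.13/0.5)/ln(0.7192) = 4.09, so N−1 ≥ 5 and N = 6.
Check: N=6 gives T = 0.0962 < 0.13; N=5 gives T = 0.1338.

N = 6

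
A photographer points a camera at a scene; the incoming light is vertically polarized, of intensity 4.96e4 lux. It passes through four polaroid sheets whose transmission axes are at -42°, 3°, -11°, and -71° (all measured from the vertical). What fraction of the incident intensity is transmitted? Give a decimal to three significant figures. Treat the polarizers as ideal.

I₁ = 4.96e4 lux · cos²(42°) = 2.739e+04 lux.
I₂ = I₁ · cos²(45°) = 2.739e+04 · 0.5 = 1.37e+04 lux.
I₃ = I₂ · cos²(14°) = 1.37e+04 · 0.9415 = 1.289e+04 lux.
I₄ = I₃ · cos²(60°) = 1.289e+04 · 0.25 = 3224 lux.
Transmitted fraction = 0.06499.

I/I₀ ≈ 0.0650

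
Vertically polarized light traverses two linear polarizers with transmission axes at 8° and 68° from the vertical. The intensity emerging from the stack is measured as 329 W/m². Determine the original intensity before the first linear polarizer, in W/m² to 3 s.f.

I₀ ≈ 1340 W/m²

By Malus's law, I₁ = I₀ cos²(8° − 0°) = I₀ cos²(8°) = 0.9806 I₀.
I₂ = I₁ cos²(68° − 8°) = 0.9806 I₀ · cos²(60°) = 0.2452 I₀.
So 329 W/m² = 0.2452 I₀, giving I₀ = 329/0.2452 = 1342 W/m².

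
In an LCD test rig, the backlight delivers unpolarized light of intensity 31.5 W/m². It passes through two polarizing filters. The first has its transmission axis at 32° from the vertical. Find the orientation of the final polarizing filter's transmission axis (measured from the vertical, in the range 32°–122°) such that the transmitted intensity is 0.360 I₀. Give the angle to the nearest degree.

Unpolarized light through the first polarizer → I₁ = ½ I₀, now polarized at 32°.
Need I₂/I₀ = 0.36, so cos²(θ − 32°) = 0.36 / 0.5 = 0.72.
θ − 32° = arccos(√0.72) = 31.9°, giving θ ≈ 32 + 31.9 = 63.9°.

θ ≈ 64°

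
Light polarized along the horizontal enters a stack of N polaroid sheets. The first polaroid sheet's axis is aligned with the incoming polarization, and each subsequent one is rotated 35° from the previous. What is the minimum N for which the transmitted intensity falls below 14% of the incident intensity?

First polarizer is aligned with the polarization: full transmission.
Each further stage multiplies by cos²(35°) = 0.671.
After N polarizers: T = 0.671^(N−1). Require T < 0.14 ⇒ N−1 > ln(0.14)/ln(0.671) = 4.93, so N−1 ≥ 5 and N = 6.
Check: N=6 gives T = 0.136 < 0.14; N=5 gives T = 0.2027.

N = 6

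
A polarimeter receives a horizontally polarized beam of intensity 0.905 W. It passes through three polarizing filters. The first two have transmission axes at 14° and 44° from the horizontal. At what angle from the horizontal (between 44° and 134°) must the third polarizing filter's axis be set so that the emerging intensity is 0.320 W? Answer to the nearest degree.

By Malus's law, I₁ = I₀ cos²(14° − 0°) = I₀ cos²(14°) = 0.9415 I₀.
I₂ = I₁ cos²(44° − 14°) = 0.9415 I₀ · cos²(30°) = 0.7061 I₀.
Target fraction: 0.320 / 0.905 W = 0.3536 of I₀.
Need I₃/I₀ = 0.3536, so cos²(θ − 44°) = 0.3536 / 0.7061 = 0.5008.
θ − 44° = arccos(√0.5008) = 45.0°, giving θ ≈ 44 + 45.0 = 89.0°.

θ ≈ 89°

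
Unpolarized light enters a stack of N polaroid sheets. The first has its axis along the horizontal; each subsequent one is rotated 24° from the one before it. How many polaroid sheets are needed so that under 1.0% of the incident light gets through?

First polarizer halves the unpolarized light: factor 1/2.
Each further stage multiplies by cos²(24°) = 0.8346.
After N polarizers: T = 0.5·0.8346^(N−1). Require T < 0.010 ⇒ N−1 > ln(0.010/0.5)/ln(0.8346) = 21.63, so N−1 ≥ 22 and N = 23.
Check: N=23 gives T = 0.009356 < 0.010; N=22 gives T = 0.01121.

N = 23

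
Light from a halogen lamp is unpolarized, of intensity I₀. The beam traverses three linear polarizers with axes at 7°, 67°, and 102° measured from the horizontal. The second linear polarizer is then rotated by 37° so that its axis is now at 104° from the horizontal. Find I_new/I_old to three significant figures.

Before rotation:
Unpolarized light through the first polarizer → I₁ = ½ I₀, now polarized at 7°.
I₂ = I₁ cos²(67° − 7°) = 0.5 I₀ · cos²(60°) = 0.125 I₀.
I₃ = I₂ cos²(102° − 67°) = 0.125 I₀ · cos²(35°) = 0.08388 I₀.
After rotation:
Unpolarized light through the first polarizer → I₁ = ½ I₀, now polarized at 7°.
Angle between axes 1 and 2: 83°. I₂ = 0.5 I₀ · cos²(83°) = 0.007426 I₀.
I₃ = I₂ cos²(102° − 104°) = 0.007426 I₀ · cos²(2°) = 0.007417 I₀.
Ratio = 0.007417 / 0.08388 = 0.08843.

I_new/I_old ≈ 0.0884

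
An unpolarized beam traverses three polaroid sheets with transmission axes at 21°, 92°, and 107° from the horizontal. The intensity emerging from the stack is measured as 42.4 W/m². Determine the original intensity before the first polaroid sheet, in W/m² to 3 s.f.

I₀ ≈ 857 W/m²

Unpolarized light through the first polarizer → I₁ = ½ I₀, now polarized at 21°.
I₂ = I₁ cos²(92° − 21°) = 0.5 I₀ · cos²(71°) = 0.053 I₀.
I₃ = I₂ cos²(107° − 92°) = 0.053 I₀ · cos²(15°) = 0.04945 I₀.
So 42.4 W/m² = 0.04945 I₀, giving I₀ = 42.4/0.04945 = 857.5 W/m².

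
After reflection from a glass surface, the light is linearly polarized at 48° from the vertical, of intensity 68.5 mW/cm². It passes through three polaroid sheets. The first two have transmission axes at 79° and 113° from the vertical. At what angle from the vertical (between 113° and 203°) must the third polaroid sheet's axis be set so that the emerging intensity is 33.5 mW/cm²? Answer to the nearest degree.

By Malus's law, I₁ = I₀ cos²(79° − 48°) = I₀ cos²(31°) = 0.7347 I₀.
I₂ = I₁ cos²(113° − 79°) = 0.7347 I₀ · cos²(34°) = 0.505 I₀.
Target fraction: 33.5 / 68.5 mW/cm² = 0.4891 of I₀.
Need I₃/I₀ = 0.4891, so cos²(θ − 113°) = 0.4891 / 0.505 = 0.9684.
θ − 113° = arccos(√0.9684) = 10.2°, giving θ ≈ 113 + 10.2 = 123.2°.

θ ≈ 123°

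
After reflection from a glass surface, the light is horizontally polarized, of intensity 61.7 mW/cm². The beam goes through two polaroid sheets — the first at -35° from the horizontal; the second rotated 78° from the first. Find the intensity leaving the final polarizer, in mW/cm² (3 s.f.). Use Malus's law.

By Malus's law, I₁ = 61.7 mW/cm² · cos²(35°) = 41.4 mW/cm².
I₂ = I₁ · cos²(78°) = 41.4 · 0.04323 = 1.79 mW/cm².

I ≈ 1.79 mW/cm²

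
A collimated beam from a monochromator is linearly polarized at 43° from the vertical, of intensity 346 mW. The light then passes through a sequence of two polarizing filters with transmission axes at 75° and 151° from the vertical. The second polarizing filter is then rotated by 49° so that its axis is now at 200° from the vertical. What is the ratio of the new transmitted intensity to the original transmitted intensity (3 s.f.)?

Before rotation:
I₁ = I₀ cos²(75° − 43°) = I₀ cos²(32°) = 0.7192 I₀.
I₂ = I₁ cos²(151° − 75°) = 0.7192 I₀ · cos²(76°) = 0.04209 I₀.
After rotation:
I₁ = I₀ cos²(75° − 43°) = I₀ cos²(32°) = 0.7192 I₀.
Angle between axes 1 and 2: 55°. I₂ = 0.7192 I₀ · cos²(55°) = 0.2366 I₀.
Ratio = 0.2366 / 0.04209 = 5.621.

I_new/I_old ≈ 5.62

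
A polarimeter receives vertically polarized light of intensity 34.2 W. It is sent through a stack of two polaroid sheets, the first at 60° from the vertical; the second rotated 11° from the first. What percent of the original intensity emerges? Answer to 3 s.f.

≈ 24.1%

I₁ = 34.2 W · cos²(60°) = 8.55 W.
I₂ = I₁ · cos²(11°) = 8.55 · 0.9636 = 8.239 W.
That is 24.09% of the incident intensity.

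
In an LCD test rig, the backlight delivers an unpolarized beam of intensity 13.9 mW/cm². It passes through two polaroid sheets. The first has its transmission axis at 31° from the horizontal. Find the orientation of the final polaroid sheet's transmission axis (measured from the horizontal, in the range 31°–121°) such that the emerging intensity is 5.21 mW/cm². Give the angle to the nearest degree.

Unpolarized light through the first polarizer → I₁ = ½ I₀, now polarized at 31°.
Target fraction: 5.21 / 13.9 mW/cm² = 0.3748 of I₀.
Need I₂/I₀ = 0.3748, so cos²(θ − 31°) = 0.3748 / 0.5 = 0.7496.
θ − 31° = arccos(√0.7496) = 30.0°, giving θ ≈ 31 + 30.0 = 61.0°.

θ ≈ 61°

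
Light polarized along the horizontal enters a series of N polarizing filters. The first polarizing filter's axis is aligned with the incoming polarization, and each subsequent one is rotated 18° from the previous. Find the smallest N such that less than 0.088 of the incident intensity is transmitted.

First polarizer is aligned with the polarization: full transmission.
Each further stage multiplies by cos²(18°) = 0.9045.
After N polarizers: T = 0.9045^(N−1). Require T < 0.088 ⇒ N−1 > ln(0.088)/ln(0.9045) = 24.22, so N−1 ≥ 25 and N = 26.
Check: N=26 gives T = 0.08134 < 0.088; N=25 gives T = 0.08993.

N = 26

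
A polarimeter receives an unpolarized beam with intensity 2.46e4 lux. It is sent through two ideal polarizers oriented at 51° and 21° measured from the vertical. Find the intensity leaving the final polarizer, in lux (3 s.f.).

I ≈ 9230 lux

Unpolarized light through the first polarizer → I₁ = 2.46e4 lux/2 = 1.23e+04 lux, polarized at 51°.
I₂ = I₁ · cos²(30°) = 1.23e+04 · 0.75 = 9225 lux.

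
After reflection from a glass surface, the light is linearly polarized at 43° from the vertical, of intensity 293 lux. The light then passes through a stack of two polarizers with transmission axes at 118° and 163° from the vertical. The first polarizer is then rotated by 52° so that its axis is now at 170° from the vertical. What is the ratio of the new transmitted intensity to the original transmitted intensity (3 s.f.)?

I_new/I_old ≈ 10.7

Before rotation:
I₁ = I₀ cos²(118° − 43°) = I₀ cos²(75°) = 0.06699 I₀.
I₂ = I₁ cos²(163° − 118°) = 0.06699 I₀ · cos²(45°) = 0.03349 I₀.
After rotation:
I₁ = I₀ cos²(170° − 43°) = I₀ cos²(53°) = 0.3622 I₀.
I₂ = I₁ cos²(163° − 170°) = 0.3622 I₀ · cos²(7°) = 0.3568 I₀.
Ratio = 0.3568 / 0.03349 = 10.65.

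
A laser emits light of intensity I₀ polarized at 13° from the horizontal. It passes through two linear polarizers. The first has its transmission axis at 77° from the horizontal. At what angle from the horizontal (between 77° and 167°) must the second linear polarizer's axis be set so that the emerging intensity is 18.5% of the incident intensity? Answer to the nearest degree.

By Malus's law, I₁ = I₀ cos²(77° − 13°) = I₀ cos²(64°) = 0.1922 I₀.
Need I₂/I₀ = 0.185, so cos²(θ − 77°) = 0.185 / 0.1922 = 0.9627.
θ − 77° = arccos(√0.9627) = 11.1°, giving θ ≈ 77 + 11.1 = 88.1°.

θ ≈ 88°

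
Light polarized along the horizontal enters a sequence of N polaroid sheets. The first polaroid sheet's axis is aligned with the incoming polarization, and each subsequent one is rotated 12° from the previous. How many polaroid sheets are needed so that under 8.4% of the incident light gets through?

N = 58

First polarizer is aligned with the polarization: full transmission.
Each further stage multiplies by cos²(12°) = 0.9568.
After N polarizers: T = 0.9568^(N−1). Require T < 0.084 ⇒ N−1 > ln(0.084)/ln(0.9568) = 56.05, so N−1 ≥ 57 and N = 58.
Check: N=58 gives T = 0.08056 < 0.084; N=57 gives T = 0.0842.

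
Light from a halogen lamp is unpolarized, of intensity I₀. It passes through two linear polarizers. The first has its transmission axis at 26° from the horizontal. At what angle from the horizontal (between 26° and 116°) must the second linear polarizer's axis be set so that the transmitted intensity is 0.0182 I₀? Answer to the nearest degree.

θ ≈ 105°

Unpolarized light through the first polarizer → I₁ = ½ I₀, now polarized at 26°.
Need I₂/I₀ = 0.0182, so cos²(θ − 26°) = 0.0182 / 0.5 = 0.0364.
θ − 26° = arccos(√0.0364) = 79.0°, giving θ ≈ 26 + 79.0 = 105.0°.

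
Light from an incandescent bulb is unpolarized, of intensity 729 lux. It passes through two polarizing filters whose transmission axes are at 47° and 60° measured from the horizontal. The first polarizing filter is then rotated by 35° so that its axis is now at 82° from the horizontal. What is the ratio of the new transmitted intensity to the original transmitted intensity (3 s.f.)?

Before rotation:
Unpolarized light through the first polarizer → I₁ = ½ I₀, now polarized at 47°.
I₂ = I₁ cos²(60° − 47°) = 0.5 I₀ · cos²(13°) = 0.4747 I₀.
After rotation:
Unpolarized light through the first polarizer → I₁ = ½ I₀, now polarized at 82°.
I₂ = I₁ cos²(60° − 82°) = 0.5 I₀ · cos²(22°) = 0.4298 I₀.
Ratio = 0.4298 / 0.4747 = 0.9055.

I_new/I_old ≈ 0.905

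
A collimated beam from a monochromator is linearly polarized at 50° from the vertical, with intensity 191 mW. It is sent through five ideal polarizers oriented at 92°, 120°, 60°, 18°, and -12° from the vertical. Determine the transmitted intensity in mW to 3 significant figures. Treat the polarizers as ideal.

I ≈ 8.52 mW

I₁ = 191 mW · cos²(42°) = 105.5 mW.
I₂ = I₁ · cos²(28°) = 105.5 · 0.7796 = 82.23 mW.
I₃ = I₂ · cos²(60°) = 82.23 · 0.25 = 20.56 mW.
I₄ = I₃ · cos²(42°) = 20.56 · 0.5523 = 11.35 mW.
I₅ = I₄ · cos²(30°) = 11.35 · 0.75 = 8.515 mW.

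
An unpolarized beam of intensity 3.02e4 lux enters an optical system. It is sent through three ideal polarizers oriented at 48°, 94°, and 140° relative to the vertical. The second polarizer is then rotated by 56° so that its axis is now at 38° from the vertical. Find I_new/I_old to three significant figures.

I_new/I_old ≈ 0.180

Before rotation:
Unpolarized light through the first polarizer → I₁ = ½ I₀, now polarized at 48°.
I₂ = I₁ cos²(94° − 48°) = 0.5 I₀ · cos²(46°) = 0.2413 I₀.
I₃ = I₂ cos²(140° − 94°) = 0.2413 I₀ · cos²(46°) = 0.1164 I₀.
After rotation:
Unpolarized light through the first polarizer → I₁ = ½ I₀, now polarized at 48°.
I₂ = I₁ cos²(38° − 48°) = 0.5 I₀ · cos²(10°) = 0.4849 I₀.
Angle between axes 2 and 3: 78°. I₃ = 0.4849 I₀ · cos²(78°) = 0.02096 I₀.
Ratio = 0.02096 / 0.1164 = 0.18.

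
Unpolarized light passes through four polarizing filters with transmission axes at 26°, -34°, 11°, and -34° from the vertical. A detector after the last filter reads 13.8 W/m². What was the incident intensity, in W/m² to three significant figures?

Unpolarized light through the first polarizer → I₁ = ½ I₀, now polarized at 26°.
I₂ = I₁ cos²(-34° − 26°) = 0.5 I₀ · cos²(60°) = 0.125 I₀.
I₃ = I₂ cos²(11° + 34°) = 0.125 I₀ · cos²(45°) = 0.0625 I₀.
I₄ = I₃ cos²(-34° − 11°) = 0.0625 I₀ · cos²(45°) = 0.03125 I₀.
So 13.8 W/m² = 0.03125 I₀, giving I₀ = 13.8/0.03125 = 441.6 W/m².

I₀ ≈ 442 W/m²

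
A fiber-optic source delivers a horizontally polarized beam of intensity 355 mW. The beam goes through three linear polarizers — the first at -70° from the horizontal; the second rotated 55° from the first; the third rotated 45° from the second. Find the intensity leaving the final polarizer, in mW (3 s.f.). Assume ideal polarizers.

By Malus's law, I₁ = 355 mW · cos²(70°) = 41.53 mW.
I₂ = I₁ · cos²(55°) = 41.53 · 0.329 = 13.66 mW.
I₃ = I₂ · cos²(45°) = 13.66 · 0.5 = 6.831 mW.

I ≈ 6.83 mW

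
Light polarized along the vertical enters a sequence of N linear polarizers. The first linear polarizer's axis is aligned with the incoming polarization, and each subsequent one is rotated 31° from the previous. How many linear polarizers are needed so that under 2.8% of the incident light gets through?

N = 13

First polarizer is aligned with the polarization: full transmission.
Each further stage multiplies by cos²(31°) = 0.7347.
After N polarizers: T = 0.7347^(N−1). Require T < 0.028 ⇒ N−1 > ln(0.028)/ln(0.7347) = 11.60, so N−1 ≥ 12 and N = 13.
Check: N=13 gives T = 0.02475 < 0.028; N=12 gives T = 0.03369.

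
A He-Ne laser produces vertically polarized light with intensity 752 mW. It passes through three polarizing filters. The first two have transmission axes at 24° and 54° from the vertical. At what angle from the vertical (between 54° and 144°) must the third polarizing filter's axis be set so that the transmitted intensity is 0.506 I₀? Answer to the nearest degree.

I₁ = I₀ cos²(24° − 0°) = I₀ cos²(24°) = 0.8346 I₀.
I₂ = I₁ cos²(54° − 24°) = 0.8346 I₀ · cos²(30°) = 0.6259 I₀.
Need I₃/I₀ = 0.506, so cos²(θ − 54°) = 0.506 / 0.6259 = 0.8084.
θ − 54° = arccos(√0.8084) = 26.0°, giving θ ≈ 54 + 26.0 = 80.0°.

θ ≈ 80°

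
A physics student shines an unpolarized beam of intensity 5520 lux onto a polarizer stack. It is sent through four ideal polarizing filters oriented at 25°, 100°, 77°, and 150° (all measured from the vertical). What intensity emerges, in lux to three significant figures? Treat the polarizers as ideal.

I ≈ 13.4 lux

Unpolarized light through the first polarizer → I₁ = 5520 lux/2 = 2760 lux, polarized at 25°.
I₂ = I₁ · cos²(75°) = 2760 · 0.06699 = 184.9 lux.
I₃ = I₂ · cos²(23°) = 184.9 · 0.8473 = 156.7 lux.
I₄ = I₃ · cos²(73°) = 156.7 · 0.08548 = 13.39 lux.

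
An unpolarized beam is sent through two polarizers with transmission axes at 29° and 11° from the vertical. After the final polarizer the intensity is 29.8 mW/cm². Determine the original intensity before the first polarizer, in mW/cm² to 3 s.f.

I₀ ≈ 65.9 mW/cm²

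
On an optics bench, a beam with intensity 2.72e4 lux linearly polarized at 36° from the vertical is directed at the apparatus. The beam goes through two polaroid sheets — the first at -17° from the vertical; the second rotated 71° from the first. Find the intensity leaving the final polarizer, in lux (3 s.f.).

I ≈ 1040 lux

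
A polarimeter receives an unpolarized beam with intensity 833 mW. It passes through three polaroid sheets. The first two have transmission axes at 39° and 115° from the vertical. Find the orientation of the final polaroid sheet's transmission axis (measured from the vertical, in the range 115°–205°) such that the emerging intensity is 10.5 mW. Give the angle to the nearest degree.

θ ≈ 164°

Unpolarized light through the first polarizer → I₁ = ½ I₀, now polarized at 39°.
I₂ = I₁ cos²(115° − 39°) = 0.5 I₀ · cos²(76°) = 0.02926 I₀.
Target fraction: 10.5 / 833 mW = 0.01261 of I₀.
Need I₃/I₀ = 0.01261, so cos²(θ − 115°) = 0.01261 / 0.02926 = 0.4307.
θ − 115° = arccos(√0.4307) = 49.0°, giving θ ≈ 115 + 49.0 = 164.0°.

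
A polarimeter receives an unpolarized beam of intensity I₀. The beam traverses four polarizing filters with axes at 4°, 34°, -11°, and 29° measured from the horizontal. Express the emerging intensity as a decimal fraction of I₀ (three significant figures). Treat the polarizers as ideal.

≈ 0.110 I₀

Unpolarized light through the first polarizer → I₁ = ½ I₀, now polarized at 4°.
I₂ = I₁ cos²(34° − 4°) = 0.5 I₀ · cos²(30°) = 0.375 I₀.
I₃ = I₂ cos²(-11° − 34°) = 0.375 I₀ · cos²(45°) = 0.1875 I₀.
I₄ = I₃ cos²(29° + 11°) = 0.1875 I₀ · cos²(40°) = 0.11 I₀.
Transmitted fraction = 0.11.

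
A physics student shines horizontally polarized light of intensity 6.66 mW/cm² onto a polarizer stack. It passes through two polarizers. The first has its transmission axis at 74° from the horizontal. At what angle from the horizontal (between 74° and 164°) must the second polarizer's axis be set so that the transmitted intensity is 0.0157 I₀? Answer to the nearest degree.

θ ≈ 137°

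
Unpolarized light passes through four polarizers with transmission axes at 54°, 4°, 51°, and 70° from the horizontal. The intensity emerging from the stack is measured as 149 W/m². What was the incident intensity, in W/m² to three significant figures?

I₀ ≈ 1730 W/m²

Unpolarized light through the first polarizer → I₁ = ½ I₀, now polarized at 54°.
I₂ = I₁ cos²(4° − 54°) = 0.5 I₀ · cos²(50°) = 0.2066 I₀.
I₃ = I₂ cos²(51° − 4°) = 0.2066 I₀ · cos²(47°) = 0.09609 I₀.
I₄ = I₃ cos²(70° − 51°) = 0.09609 I₀ · cos²(19°) = 0.0859 I₀.
So 149 W/m² = 0.0859 I₀, giving I₀ = 149/0.0859 = 1735 W/m².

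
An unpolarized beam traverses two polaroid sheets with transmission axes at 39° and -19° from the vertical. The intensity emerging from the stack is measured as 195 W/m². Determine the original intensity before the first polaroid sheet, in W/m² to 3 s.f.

Unpolarized light through the first polarizer → I₁ = ½ I₀, now polarized at 39°.
I₂ = I₁ cos²(-19° − 39°) = 0.5 I₀ · cos²(58°) = 0.1404 I₀.
So 195 W/m² = 0.1404 I₀, giving I₀ = 195/0.1404 = 1389 W/m².

I₀ ≈ 1390 W/m²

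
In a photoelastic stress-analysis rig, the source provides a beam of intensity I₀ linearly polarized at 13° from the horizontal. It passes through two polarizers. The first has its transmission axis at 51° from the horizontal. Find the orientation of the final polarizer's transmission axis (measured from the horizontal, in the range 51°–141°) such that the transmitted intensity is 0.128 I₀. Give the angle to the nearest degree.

θ ≈ 114°

I₁ = I₀ cos²(51° − 13°) = I₀ cos²(38°) = 0.621 I₀.
Need I₂/I₀ = 0.128, so cos²(θ − 51°) = 0.128 / 0.621 = 0.2061.
θ − 51° = arccos(√0.2061) = 63.0°, giving θ ≈ 51 + 63.0 = 114.0°.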